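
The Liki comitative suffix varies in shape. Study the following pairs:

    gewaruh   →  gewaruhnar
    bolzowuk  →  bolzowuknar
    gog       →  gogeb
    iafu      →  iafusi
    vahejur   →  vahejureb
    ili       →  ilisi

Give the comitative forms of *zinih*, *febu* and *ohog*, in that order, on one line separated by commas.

zinihnar, febusi, ohogeb

The alternation tracks the final sound of the stem — -nar when the stem ends in a voiceless consonant (*gewaruh*, *bolzowuk*); -eb when the stem ends in a voiced consonant (*gog*, *vahejur*); -si when the stem ends in a vowel (*iafu*, *ili*).
*zinih* — final sound /h/ (a voiceless consonant) → -nar → *zinihnar*.
The final sound of *febu* is /u/, which is a vowel, so the suffix is -si, giving *febusi*.
The final sound of *ohog* is /g/, which is a voiced consonant, so the suffix is -eb, giving *ohogeb*.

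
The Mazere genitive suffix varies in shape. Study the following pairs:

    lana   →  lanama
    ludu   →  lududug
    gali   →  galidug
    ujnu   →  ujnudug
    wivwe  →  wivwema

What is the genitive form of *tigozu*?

Looking at the last vowel of each stem: -dug when the last vowel of the stem is a high vowel (*ludu*, *gali*, *ujnu*); -ma when the last vowel of the stem is a non-high vowel (*lana*, *wivwe*).
*tigozu*: last vowel = /u/, a high vowel → -dug → *tigozudug*.

tigozudug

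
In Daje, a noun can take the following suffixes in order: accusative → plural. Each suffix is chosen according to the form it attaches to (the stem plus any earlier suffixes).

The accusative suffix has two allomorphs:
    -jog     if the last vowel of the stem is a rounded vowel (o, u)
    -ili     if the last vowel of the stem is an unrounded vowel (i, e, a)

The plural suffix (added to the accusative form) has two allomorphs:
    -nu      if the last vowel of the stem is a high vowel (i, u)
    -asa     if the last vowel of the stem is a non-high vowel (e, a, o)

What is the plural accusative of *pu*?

*pu* — last vowel /u/ (a rounded vowel) → -jog → *pujog*.
The last vowel of the accusative form *pujog* is /o/, which is a non-high vowel, so the plural suffix is -asa, giving *pujogasa*.

pujogasa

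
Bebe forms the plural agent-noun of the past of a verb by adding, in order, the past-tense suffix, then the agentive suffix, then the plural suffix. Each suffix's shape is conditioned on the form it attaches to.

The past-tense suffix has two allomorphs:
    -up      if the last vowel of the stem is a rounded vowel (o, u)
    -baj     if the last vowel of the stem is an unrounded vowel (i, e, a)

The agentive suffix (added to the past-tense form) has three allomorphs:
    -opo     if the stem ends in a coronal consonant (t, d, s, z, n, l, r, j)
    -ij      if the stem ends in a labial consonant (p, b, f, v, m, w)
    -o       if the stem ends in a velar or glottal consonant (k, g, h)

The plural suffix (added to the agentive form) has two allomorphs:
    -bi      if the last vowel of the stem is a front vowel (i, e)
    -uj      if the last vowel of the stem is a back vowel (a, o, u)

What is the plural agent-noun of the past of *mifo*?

*mifo*: last vowel = /o/, a rounded vowel → -up → *mifoup*.
Since the final consonant of the past-tense form *mifoup* is /p/ (labial), it takes -ij, giving *mifoupij*.
The last vowel of the agentive form *mifoupij* is /i/, which is a front vowel, so the plural suffix is -bi, giving *mifoupijbi*.

mifoupijbi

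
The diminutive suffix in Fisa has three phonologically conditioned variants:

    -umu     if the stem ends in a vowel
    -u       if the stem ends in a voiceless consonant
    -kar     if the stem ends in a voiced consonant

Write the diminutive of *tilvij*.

The final sound of *tilvij* is /j/, which is a voiced consonant, so the suffix is -kar, giving *tilvijkar*.

tilvijkar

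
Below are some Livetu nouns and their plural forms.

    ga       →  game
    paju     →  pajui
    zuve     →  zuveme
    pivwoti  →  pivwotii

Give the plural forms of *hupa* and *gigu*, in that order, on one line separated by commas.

hupame, gigui

The pattern is height harmony: -i when the last vowel of the stem is a high vowel (*paju*, *pivwoti*); -me when the last vowel of the stem is a non-high vowel (*ga*, *zuve*).
The last vowel of *hupa* is /a/, which is a non-high vowel, so the suffix is -me, giving *hupame*.
*gigu* — last vowel /u/ (a high vowel) → -i → *gigui*.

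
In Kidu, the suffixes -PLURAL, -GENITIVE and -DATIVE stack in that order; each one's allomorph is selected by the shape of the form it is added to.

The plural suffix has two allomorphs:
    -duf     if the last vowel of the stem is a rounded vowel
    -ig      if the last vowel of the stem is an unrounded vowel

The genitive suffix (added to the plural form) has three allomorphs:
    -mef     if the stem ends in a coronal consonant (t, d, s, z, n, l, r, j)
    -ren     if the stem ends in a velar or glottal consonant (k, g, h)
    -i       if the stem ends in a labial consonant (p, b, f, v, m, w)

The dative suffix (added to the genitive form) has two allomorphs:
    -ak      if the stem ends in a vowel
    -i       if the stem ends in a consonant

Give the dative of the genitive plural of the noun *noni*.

noniigreni

Since the last vowel of *noni* is /i/ (an unrounded vowel), it takes -ig, giving *noniig*.
The plural form *noniig* — final consonant /g/ (velar/glottal) → -ren → *noniigren*.
The genitive form *noniigren*: final sound = /n/, a consonant → -i → *noniigreni*.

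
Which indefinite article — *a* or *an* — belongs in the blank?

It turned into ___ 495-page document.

a

The indefinite article is chosen by the initial *sound* of the following word, not its spelling.
The number *495* is spoken "four hundred …", beginning with /fɔr/ — a consonant sound.
So the article is *a*: It turned into a 495-page document.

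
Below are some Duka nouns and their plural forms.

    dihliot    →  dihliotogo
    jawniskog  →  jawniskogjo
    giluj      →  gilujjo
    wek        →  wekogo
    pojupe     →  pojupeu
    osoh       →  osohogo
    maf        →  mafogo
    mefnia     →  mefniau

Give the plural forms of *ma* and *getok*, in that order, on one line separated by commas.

mau, getokogo

The pattern is voicing of the final sound: -ogo when the stem ends in a voiceless consonant (*dihliot*, *wek*, *osoh*, *maf*); -jo when the stem ends in a voiced consonant (*jawniskog*, *giluj*); -u when the stem ends in a vowel (*pojupe*, *mefnia*).
The final sound of *ma* is /a/, which is a vowel, so the suffix is -u, giving *mau*.
Since the final sound of *getok* is /k/ (a voiceless consonant), it takes -ogo, giving *getokogo*.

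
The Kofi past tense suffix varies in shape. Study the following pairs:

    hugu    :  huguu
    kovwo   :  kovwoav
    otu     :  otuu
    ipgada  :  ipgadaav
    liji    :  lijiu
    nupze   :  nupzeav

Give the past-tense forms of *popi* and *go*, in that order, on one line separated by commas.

The pattern is height harmony: -u when the last vowel of the stem is a high vowel (*hugu*, *otu*, *liji*); -av when the last vowel of the stem is a non-high vowel (*kovwo*, *ipgada*, *nupze*).
Since the last vowel of *popi* is /i/ (a high vowel), it takes -u, giving *popiu*.
*go* — last vowel /o/ (a non-high vowel) → -av → *goav*.

popiu, goav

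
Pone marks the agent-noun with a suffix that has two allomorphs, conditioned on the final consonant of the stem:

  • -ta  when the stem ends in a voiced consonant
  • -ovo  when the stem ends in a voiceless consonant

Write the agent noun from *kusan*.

kusanta

*kusan* — final consonant /n/ (voiced) → -ta → *kusanta*.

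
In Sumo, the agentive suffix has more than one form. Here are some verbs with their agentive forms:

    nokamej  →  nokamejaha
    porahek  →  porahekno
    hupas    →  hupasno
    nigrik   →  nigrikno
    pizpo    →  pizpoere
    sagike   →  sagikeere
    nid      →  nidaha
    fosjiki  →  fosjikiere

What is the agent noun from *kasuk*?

kasukno

The pattern is voicing of the final sound: -no when the stem ends in a voiceless consonant (*porahek*, *hupas*, *nigrik*); -aha when the stem ends in a voiced consonant (*nokamej*, *nid*); -ere when the stem ends in a vowel (*pizpo*, *sagike*, *fosjiki*).
*kasuk* — final sound /k/ (a voiceless consonant) → -no → *kasukno*.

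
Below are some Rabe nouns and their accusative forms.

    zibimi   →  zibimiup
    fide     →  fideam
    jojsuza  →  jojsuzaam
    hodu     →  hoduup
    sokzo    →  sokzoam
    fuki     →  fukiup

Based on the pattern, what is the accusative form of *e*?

The pattern is height harmony: -up when the last vowel of the stem is a high vowel (*zibimi*, *hodu*, *fuki*); -am when the last vowel of the stem is a non-high vowel (*fide*, *jojsuza*, *sokzo*).
Since the last vowel of *e* is /e/ (a non-high vowel), it takes -am, giving *eam*.

eam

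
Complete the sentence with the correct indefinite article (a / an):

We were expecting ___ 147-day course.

a

The indefinite article is chosen by the initial *sound* of the following word, not its spelling.
The number *147* is spoken "one hundred …", beginning with /wʌn/ — a consonant sound.
So the article is *a*: We were expecting a 147-day course.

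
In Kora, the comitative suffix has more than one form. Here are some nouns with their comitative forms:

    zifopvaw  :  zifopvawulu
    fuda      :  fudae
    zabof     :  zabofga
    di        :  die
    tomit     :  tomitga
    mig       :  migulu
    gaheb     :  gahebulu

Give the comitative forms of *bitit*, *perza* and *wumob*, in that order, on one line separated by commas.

The suffix is conditioned by the final sound: -ga when the stem ends in a voiceless consonant (*zabof*, *tomit*); -ulu when the stem ends in a voiced consonant (*zifopvaw*, *mig*, *gaheb*); -e when the stem ends in a vowel (*fuda*, *di*).
The final sound of *bitit* is /t/, which is a voiceless consonant, so the suffix is -ga, giving *bititga*.
The final sound of *perza* is /a/, which is a vowel, so the suffix is -e, giving *perzae*.
*wumob* — final sound /b/ (a voiced consonant) → -ulu → *wumobulu*.

bititga, perzae, wumobulu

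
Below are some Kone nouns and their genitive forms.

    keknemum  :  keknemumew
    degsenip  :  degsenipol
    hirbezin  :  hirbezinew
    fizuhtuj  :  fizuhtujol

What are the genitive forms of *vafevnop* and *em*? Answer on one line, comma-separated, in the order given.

Looking at the final consonant of each stem: -ew when the stem ends in a nasal (*keknemum*, *hirbezin*); -ol when the stem ends in a non-nasal consonant (*degsenip*, *fizuhtuj*).
The final consonant of *vafevnop* is /p/, which is non-nasal, so the suffix is -ol, giving *vafevnopol*.
*em*: final consonant = /m/, a nasal → -ew → *emew*.

vafevnopol, emew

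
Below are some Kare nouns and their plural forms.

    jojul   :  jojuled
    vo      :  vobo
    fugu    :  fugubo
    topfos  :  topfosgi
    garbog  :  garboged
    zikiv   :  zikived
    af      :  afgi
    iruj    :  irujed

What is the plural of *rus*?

rusgi

Looking at the final sound of each stem: -gi when the stem ends in a voiceless consonant (*topfos*, *af*); -ed when the stem ends in a voiced consonant (*jojul*, *garbog*, *zikiv*, *iruj*); -bo when the stem ends in a vowel (*vo*, *fugu*).
*rus* — final sound /s/ (a voiceless consonant) → -gi → *rusgi*.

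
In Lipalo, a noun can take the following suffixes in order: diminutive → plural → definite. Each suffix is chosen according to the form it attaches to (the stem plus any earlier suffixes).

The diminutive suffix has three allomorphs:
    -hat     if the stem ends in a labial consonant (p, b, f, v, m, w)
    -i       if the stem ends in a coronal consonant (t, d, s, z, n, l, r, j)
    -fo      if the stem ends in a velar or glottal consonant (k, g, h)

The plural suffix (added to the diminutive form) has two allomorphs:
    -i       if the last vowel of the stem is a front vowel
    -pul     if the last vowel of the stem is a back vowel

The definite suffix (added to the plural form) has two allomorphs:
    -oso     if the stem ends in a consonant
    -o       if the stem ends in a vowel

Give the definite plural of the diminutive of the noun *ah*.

*ah*: final consonant = /h/, velar/glottal → -fo → *ahfo*.
The diminutive form *ahfo*: last vowel = /o/, a back vowel → -pul → *ahfopul*.
The final sound of the plural form *ahfopul* is /l/, which is a consonant, so the definite suffix is -oso, giving *ahfopuloso*.

ahfopuloso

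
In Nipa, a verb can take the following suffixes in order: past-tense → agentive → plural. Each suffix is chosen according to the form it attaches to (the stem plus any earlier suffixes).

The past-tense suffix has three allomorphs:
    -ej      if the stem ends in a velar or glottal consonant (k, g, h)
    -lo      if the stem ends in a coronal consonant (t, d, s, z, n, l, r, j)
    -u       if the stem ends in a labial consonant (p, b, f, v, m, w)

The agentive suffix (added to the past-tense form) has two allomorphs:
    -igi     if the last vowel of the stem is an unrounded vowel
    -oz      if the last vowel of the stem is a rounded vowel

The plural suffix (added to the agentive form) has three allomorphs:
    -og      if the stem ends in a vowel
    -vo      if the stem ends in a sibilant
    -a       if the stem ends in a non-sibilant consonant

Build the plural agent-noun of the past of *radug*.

Since the final consonant of *radug* is /g/ (velar/glottal), it takes -ej, giving *radugej*.
Since the last vowel of the past-tense form *radugej* is /e/ (an unrounded vowel), it takes -igi, giving *radugejigi*.
The agentive form *radugejigi*: final sound = /i/, a vowel → -og → *radugejigiog*.

radugejigiog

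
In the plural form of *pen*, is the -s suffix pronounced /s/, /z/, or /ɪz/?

/z/

The stem *pen* ends in a voiced non-sibilant sound.
The plural suffix surfaces as /ɪz/ after sibilants, /s/ after other voiceless consonants, and /z/ after other voiced sounds.
So the plural -s on *pen* is pronounced /z/.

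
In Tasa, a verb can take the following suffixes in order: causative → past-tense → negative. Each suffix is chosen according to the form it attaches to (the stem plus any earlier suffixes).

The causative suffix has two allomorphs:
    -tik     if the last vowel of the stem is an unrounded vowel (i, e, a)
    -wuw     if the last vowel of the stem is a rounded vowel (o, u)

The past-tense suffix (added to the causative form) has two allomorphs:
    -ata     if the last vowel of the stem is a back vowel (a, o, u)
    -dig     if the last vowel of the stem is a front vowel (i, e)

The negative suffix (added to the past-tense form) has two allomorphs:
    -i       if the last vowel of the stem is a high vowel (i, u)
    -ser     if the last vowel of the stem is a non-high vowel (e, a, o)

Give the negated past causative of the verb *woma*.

womatikdigi

The last vowel of *woma* is /a/, which is an unrounded vowel, so the causative suffix is -tik, giving *womatik*.
The last vowel of the causative form *womatik* is /i/, which is a front vowel, so the past-tense suffix is -dig, giving *womatikdig*.
The past-tense form *womatikdig* — last vowel /i/ (a high vowel) → -i → *womatikdigi*.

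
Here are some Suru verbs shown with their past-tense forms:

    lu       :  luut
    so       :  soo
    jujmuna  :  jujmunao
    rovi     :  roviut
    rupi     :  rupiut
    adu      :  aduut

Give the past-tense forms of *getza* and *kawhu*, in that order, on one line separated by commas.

The alternation tracks the last vowel of the stem — -ut when the last vowel of the stem is a high vowel (*lu*, *rovi*, *rupi*, *adu*); -o when the last vowel of the stem is a non-high vowel (*so*, *jujmuna*).
*getza*: last vowel = /a/, a non-high vowel → -o → *getzao*.
The last vowel of *kawhu* is /u/, which is a high vowel, so the suffix is -ut, giving *kawhuut*.

getzao, kawhuut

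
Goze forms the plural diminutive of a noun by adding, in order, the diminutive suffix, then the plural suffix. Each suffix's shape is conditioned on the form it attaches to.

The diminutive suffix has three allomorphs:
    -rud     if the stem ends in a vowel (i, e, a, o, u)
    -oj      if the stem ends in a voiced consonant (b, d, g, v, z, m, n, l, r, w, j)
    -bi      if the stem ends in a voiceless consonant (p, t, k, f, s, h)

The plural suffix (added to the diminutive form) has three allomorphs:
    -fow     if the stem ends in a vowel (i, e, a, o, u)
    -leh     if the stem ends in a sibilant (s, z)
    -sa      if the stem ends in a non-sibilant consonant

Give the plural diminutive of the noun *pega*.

pegarudsa

Since the final sound of *pega* is /a/ (a vowel), it takes -rud, giving *pegarud*.
The final sound of the diminutive form *pegarud* is /d/, which is a non-sibilant consonant, so the plural suffix is -sa, giving *pegarudsa*.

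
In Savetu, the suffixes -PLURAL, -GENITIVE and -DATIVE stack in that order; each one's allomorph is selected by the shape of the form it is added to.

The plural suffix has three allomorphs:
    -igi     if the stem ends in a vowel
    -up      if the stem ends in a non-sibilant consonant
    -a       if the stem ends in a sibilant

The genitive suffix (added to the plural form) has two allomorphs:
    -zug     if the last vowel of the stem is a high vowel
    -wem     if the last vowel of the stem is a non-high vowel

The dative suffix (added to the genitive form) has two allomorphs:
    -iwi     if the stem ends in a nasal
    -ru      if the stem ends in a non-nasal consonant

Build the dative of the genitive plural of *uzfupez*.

uzfupezawemiwi

*uzfupez* — final sound /z/ (a sibilant) → -a → *uzfupeza*.
The last vowel of the plural form *uzfupeza* is /a/, which is a non-high vowel, so the genitive suffix is -wem, giving *uzfupezawem*.
Since the final consonant of the genitive form *uzfupezawem* is /m/ (a nasal), it takes -iwi, giving *uzfupezawemiwi*.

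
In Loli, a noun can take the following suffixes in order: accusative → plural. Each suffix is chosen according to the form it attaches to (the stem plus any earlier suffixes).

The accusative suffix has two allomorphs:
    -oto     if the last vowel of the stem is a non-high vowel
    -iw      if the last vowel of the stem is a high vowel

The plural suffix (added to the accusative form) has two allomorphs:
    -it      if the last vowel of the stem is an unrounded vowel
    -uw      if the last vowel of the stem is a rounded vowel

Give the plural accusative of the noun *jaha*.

jahaotouw

*jaha* — last vowel /a/ (a non-high vowel) → -oto → *jahaoto*.
Since the last vowel of the accusative form *jahaoto* is /o/ (a rounded vowel), it takes -uw, giving *jahaotouw*.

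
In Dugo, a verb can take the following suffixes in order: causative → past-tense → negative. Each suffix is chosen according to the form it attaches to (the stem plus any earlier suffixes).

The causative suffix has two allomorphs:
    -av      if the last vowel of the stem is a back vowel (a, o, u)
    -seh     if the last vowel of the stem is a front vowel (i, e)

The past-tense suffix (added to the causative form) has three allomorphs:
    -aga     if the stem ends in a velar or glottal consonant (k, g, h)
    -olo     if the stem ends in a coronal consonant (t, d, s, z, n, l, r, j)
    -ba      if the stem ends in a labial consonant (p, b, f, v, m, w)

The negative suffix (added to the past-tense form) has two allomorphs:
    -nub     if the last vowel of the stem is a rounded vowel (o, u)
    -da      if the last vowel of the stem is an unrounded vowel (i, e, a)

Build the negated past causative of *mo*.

Since the last vowel of *mo* is /o/ (a back vowel), it takes -av, giving *moav*.
The causative form *moav*: final consonant = /v/, labial → -ba → *moavba*.
Since the last vowel of the past-tense form *moavba* is /a/ (an unrounded vowel), it takes -da, giving *moavbada*.

moavbada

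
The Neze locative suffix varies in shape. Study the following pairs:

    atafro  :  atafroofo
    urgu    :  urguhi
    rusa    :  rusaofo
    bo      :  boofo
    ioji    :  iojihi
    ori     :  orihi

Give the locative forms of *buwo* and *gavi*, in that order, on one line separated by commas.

buwoofo, gavihi

The pattern is height harmony: -hi when the last vowel of the stem is a high vowel (*urgu*, *ioji*, *ori*); -ofo when the last vowel of the stem is a non-high vowel (*atafro*, *rusa*, *bo*).
The last vowel of *buwo* is /o/, which is a non-high vowel, so the suffix is -ofo, giving *buwoofo*.
The last vowel of *gavi* is /i/, which is a high vowel, so the suffix is -hi, giving *gavihi*.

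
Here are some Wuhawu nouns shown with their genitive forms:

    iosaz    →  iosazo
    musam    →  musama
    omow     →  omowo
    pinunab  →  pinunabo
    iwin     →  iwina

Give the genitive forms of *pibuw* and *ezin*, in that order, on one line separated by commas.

pibuwo, ezina

The pattern is nasality of the final consonant: -a when the stem ends in a nasal (*musam*, *iwin*); -o when the stem ends in a non-nasal consonant (*iosaz*, *omow*, *pinunab*).
Since the final consonant of *pibuw* is /w/ (non-nasal), it takes -o, giving *pibuwo*.
*ezin* — final consonant /n/ (a nasal) → -a → *ezina*.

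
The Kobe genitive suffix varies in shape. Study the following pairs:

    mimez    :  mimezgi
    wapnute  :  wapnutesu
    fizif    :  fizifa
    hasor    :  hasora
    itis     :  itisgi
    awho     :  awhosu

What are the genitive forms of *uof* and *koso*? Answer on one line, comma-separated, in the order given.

The suffix is conditioned by the final sound: -gi when the stem ends in a sibilant (*mimez*, *itis*); -a when the stem ends in a non-sibilant consonant (*fizif*, *hasor*); -su when the stem ends in a vowel (*wapnute*, *awho*).
The final sound of *uof* is /f/, which is a non-sibilant consonant, so the suffix is -a, giving *uofa*.
*koso*: final sound = /o/, a vowel → -su → *kososu*.

uofa, kososu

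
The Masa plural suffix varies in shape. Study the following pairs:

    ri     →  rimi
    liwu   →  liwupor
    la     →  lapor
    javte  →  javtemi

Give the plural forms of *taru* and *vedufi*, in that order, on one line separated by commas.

The alternation tracks the last vowel of the stem — -mi when the last vowel of the stem is a front vowel (*ri*, *javte*); -por when the last vowel of the stem is a back vowel (*liwu*, *la*).
Since the last vowel of *taru* is /u/ (a back vowel), it takes -por, giving *tarupor*.
Since the last vowel of *vedufi* is /i/ (a front vowel), it takes -mi, giving *vedufimi*.

tarupor, vedufimi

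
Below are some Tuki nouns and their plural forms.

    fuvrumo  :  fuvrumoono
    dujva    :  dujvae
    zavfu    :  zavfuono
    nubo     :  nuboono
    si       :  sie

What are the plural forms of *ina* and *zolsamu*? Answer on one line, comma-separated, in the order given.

The alternation tracks the last vowel of the stem — -ono when the last vowel of the stem is a rounded vowel (*fuvrumo*, *zavfu*, *nubo*); -e when the last vowel of the stem is an unrounded vowel (*dujva*, *si*).
Since the last vowel of *ina* is /a/ (an unrounded vowel), it takes -e, giving *inae*.
*zolsamu*: last vowel = /u/, a rounded vowel → -ono → *zolsamuono*.

inae, zolsamuono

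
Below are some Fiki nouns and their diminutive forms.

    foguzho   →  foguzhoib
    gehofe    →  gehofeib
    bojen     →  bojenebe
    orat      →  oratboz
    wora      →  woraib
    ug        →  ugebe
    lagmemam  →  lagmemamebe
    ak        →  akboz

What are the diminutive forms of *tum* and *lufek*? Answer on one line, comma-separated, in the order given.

Looking at the final sound of each stem: -boz when the stem ends in a voiceless consonant (*orat*, *ak*); -ebe when the stem ends in a voiced consonant (*bojen*, *ug*, *lagmemam*); -ib when the stem ends in a vowel (*foguzho*, *gehofe*, *wora*).
*tum* — final sound /m/ (a voiced consonant) → -ebe → *tumebe*.
The final sound of *lufek* is /k/, which is a voiceless consonant, so the suffix is -boz, giving *lufekboz*.

tumebe, lufekboz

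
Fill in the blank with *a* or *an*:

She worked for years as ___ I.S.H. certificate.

The indefinite article is chosen by the initial *sound* of the following word, not its spelling.
The initialism *I.S.H.* is read letter by letter; the first letter, I, is pronounced /aɪ/, which begins with a vowel sound.
So the article is *an*: She worked for years as an I.S.H. certificate.

an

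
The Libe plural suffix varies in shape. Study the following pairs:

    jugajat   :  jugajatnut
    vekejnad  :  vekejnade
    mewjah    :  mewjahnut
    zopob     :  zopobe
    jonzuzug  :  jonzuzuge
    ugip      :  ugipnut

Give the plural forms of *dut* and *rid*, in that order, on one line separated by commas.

dutnut, ride

The alternation tracks the final consonant of the stem — -nut when the stem ends in a voiceless consonant (*jugajat*, *mewjah*, *ugip*); -e when the stem ends in a voiced consonant (*vekejnad*, *zopob*, *jonzuzug*).
*dut* — final consonant /t/ (voiceless) → -nut → *dutnut*.
*rid*: final consonant = /d/, voiced → -e → *ride*.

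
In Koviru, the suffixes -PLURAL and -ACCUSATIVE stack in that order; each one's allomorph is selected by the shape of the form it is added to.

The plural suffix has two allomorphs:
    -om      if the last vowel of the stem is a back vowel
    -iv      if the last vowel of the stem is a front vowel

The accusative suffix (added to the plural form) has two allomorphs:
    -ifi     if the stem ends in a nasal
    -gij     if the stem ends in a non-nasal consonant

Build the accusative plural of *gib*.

gibivgij

The last vowel of *gib* is /i/, which is a front vowel, so the plural suffix is -iv, giving *gibiv*.
The plural form *gibiv* — final consonant /v/ (non-nasal) → -gij → *gibivgij*.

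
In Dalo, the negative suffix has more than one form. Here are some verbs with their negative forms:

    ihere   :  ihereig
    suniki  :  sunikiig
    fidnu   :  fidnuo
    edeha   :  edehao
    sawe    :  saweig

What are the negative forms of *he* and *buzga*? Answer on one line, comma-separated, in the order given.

heig, buzgao

The suffix is conditioned by the last vowel: -ig when the last vowel of the stem is a front vowel (*ihere*, *suniki*, *sawe*); -o when the last vowel of the stem is a back vowel (*fidnu*, *edeha*).
*he*: last vowel = /e/, a front vowel → -ig → *heig*.
*buzga* — last vowel /a/ (a back vowel) → -o → *buzgao*.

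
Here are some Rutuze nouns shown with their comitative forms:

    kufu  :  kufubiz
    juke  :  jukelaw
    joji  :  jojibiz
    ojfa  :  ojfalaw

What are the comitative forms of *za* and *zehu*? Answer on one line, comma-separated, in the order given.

zalaw, zehubiz

Looking at the last vowel of each stem: -biz when the last vowel of the stem is a high vowel (*kufu*, *joji*); -law when the last vowel of the stem is a non-high vowel (*juke*, *ojfa*).
*za*: last vowel = /a/, a non-high vowel → -law → *zalaw*.
The last vowel of *zehu* is /u/, which is a high vowel, so the suffix is -biz, giving *zehubiz*.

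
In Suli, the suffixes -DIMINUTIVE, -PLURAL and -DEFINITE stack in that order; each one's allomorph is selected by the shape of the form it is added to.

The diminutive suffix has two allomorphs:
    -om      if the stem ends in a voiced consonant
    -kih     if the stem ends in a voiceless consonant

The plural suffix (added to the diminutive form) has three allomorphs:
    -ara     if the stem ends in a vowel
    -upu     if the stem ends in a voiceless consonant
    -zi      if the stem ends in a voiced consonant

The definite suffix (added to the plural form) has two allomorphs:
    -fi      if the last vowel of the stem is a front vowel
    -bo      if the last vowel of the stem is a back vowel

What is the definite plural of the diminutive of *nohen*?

*nohen* — final consonant /n/ (voiced) → -om → *nohenom*.
Since the final sound of the diminutive form *nohenom* is /m/ (a voiced consonant), it takes -zi, giving *nohenomzi*.
Since the last vowel of the plural form *nohenomzi* is /i/ (a front vowel), it takes -fi, giving *nohenomzifi*.

nohenomzifi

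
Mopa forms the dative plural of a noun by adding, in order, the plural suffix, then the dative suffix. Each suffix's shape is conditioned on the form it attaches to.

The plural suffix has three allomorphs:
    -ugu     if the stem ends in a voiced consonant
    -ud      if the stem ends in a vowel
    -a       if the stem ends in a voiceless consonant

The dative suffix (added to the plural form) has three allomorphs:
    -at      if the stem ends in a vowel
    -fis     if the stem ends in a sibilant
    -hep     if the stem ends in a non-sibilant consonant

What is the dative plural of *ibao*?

ibaoudhep

Since the final sound of *ibao* is /o/ (a vowel), it takes -ud, giving *ibaoud*.
The final sound of the plural form *ibaoud* is /d/, which is a non-sibilant consonant, so the dative suffix is -hep, giving *ibaoudhep*.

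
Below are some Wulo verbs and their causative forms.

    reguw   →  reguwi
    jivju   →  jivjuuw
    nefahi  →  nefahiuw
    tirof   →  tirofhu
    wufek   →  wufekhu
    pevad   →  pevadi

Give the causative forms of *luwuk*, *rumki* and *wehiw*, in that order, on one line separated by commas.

luwukhu, rumkiuw, wehiwi

The pattern is voicing of the final sound: -hu when the stem ends in a voiceless consonant (*tirof*, *wufek*); -i when the stem ends in a voiced consonant (*reguw*, *pevad*); -uw when the stem ends in a vowel (*jivju*, *nefahi*).
The final sound of *luwuk* is /k/, which is a voiceless consonant, so the suffix is -hu, giving *luwukhu*.
*rumki*: final sound = /i/, a vowel → -uw → *rumkiuw*.
*wehiw* — final sound /w/ (a voiced consonant) → -i → *wehiwi*.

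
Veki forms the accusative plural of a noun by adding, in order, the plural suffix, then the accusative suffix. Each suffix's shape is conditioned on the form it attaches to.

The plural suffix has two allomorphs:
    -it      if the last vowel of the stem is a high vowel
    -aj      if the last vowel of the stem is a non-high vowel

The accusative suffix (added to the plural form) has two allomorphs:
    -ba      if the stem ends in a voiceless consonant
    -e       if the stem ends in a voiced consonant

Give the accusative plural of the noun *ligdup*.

*ligdup*: last vowel = /u/, a high vowel → -it → *ligdupit*.
The plural form *ligdupit*: final consonant = /t/, voiceless → -ba → *ligdupitba*.

ligdupitba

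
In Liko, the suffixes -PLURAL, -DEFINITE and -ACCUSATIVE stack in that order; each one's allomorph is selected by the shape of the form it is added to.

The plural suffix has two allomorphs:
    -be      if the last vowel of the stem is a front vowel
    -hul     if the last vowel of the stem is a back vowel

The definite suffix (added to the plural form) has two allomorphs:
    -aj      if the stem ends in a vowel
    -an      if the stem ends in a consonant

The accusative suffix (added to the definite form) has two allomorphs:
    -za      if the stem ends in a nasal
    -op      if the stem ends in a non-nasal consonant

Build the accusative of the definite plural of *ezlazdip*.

*ezlazdip* — last vowel /i/ (a front vowel) → -be → *ezlazdipbe*.
Since the final sound of the plural form *ezlazdipbe* is /e/ (a vowel), it takes -aj, giving *ezlazdipbeaj*.
Since the final consonant of the definite form *ezlazdipbeaj* is /j/ (non-nasal), it takes -op, giving *ezlazdipbeajop*.

ezlazdipbeajop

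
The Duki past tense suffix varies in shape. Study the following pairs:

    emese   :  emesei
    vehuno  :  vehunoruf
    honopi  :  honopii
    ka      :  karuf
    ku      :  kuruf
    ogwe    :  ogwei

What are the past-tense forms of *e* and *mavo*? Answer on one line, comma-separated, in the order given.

ei, mavoruf

The alternation tracks the last vowel of the stem — -i when the last vowel of the stem is a front vowel (*emese*, *honopi*, *ogwe*); -ruf when the last vowel of the stem is a back vowel (*vehuno*, *ka*, *ku*).
*e* — last vowel /e/ (a front vowel) → -i → *ei*.
*mavo* — last vowel /o/ (a back vowel) → -ruf → *mavoruf*.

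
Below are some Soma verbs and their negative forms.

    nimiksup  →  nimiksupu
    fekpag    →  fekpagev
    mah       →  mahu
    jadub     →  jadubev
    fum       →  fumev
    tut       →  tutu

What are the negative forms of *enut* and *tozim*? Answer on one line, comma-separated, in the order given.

enutu, tozimev

The alternation tracks the final consonant of the stem — -u when the stem ends in a voiceless consonant (*nimiksup*, *mah*, *tut*); -ev when the stem ends in a voiced consonant (*fekpag*, *jadub*, *fum*).
Since the final consonant of *enut* is /t/ (voiceless), it takes -u, giving *enutu*.
Since the final consonant of *tozim* is /m/ (voiced), it takes -ev, giving *tozimev*.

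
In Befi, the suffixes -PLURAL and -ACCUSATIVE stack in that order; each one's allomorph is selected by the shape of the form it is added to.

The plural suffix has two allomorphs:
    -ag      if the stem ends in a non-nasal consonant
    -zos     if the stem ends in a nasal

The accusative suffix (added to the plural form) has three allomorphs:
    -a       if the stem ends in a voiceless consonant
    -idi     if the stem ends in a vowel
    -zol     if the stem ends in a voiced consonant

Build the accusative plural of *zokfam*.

Since the final consonant of *zokfam* is /m/ (a nasal), it takes -zos, giving *zokfamzos*.
The plural form *zokfamzos*: final sound = /s/, a voiceless consonant → -a → *zokfamzosa*.

zokfamzosa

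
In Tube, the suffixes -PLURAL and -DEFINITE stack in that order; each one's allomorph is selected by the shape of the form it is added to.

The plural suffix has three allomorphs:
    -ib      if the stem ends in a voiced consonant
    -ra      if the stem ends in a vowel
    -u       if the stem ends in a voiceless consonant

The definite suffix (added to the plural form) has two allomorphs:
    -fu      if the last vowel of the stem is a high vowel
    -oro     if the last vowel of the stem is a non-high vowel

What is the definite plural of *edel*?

edelibfu

The final sound of *edel* is /l/, which is a voiced consonant, so the plural suffix is -ib, giving *edelib*.
The plural form *edelib*: last vowel = /i/, a high vowel → -fu → *edelibfu*.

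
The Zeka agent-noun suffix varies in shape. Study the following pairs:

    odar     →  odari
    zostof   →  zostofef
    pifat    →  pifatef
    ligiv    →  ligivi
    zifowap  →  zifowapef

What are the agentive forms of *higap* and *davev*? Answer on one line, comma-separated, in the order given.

The alternation tracks the final consonant of the stem — -ef when the stem ends in a voiceless consonant (*zostof*, *pifat*, *zifowap*); -i when the stem ends in a voiced consonant (*odar*, *ligiv*).
The final consonant of *higap* is /p/, which is voiceless, so the suffix is -ef, giving *higapef*.
*davev*: final consonant = /v/, voiced → -i → *davevi*.

higapef, davevi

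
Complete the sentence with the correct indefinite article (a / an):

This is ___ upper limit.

The indefinite article is chosen by the initial *sound* of the following word, not its spelling.
*upper* begins with the sound /ʌ/ (u pronounced /ʌ/) — a vowel sound.
So the article is *an*: This is an upper limit.

an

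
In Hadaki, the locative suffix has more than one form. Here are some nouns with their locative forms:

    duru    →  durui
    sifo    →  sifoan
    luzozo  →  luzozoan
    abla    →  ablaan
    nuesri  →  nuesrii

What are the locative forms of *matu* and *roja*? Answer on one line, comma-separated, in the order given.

The pattern is height harmony: -i when the last vowel of the stem is a high vowel (*duru*, *nuesri*); -an when the last vowel of the stem is a non-high vowel (*sifo*, *luzozo*, *abla*).
The last vowel of *matu* is /u/, which is a high vowel, so the suffix is -i, giving *matui*.
*roja* — last vowel /a/ (a non-high vowel) → -an → *rojaan*.

matui, rojaan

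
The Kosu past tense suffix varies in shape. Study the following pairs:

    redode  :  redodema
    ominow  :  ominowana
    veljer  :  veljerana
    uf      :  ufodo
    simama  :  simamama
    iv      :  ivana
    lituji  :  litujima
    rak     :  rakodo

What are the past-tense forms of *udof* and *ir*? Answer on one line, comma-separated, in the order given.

The alternation tracks the final sound of the stem — -odo when the stem ends in a voiceless consonant (*uf*, *rak*); -ana when the stem ends in a voiced consonant (*ominow*, *veljer*, *iv*); -ma when the stem ends in a vowel (*redode*, *simama*, *lituji*).
*udof*: final sound = /f/, a voiceless consonant → -odo → *udofodo*.
*ir*: final sound = /r/, a voiced consonant → -ana → *irana*.

udofodo, irana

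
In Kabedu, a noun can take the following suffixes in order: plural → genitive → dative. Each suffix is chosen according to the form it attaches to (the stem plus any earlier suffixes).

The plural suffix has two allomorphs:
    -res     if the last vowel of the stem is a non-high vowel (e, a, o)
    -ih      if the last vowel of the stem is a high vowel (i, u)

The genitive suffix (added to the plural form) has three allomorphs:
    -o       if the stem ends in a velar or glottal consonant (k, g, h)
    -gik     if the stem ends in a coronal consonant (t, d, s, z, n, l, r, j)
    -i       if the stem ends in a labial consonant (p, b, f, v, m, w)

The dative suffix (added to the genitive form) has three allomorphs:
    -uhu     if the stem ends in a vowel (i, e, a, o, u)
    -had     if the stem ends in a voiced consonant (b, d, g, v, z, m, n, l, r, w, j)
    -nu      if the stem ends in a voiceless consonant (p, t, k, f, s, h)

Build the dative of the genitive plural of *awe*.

The last vowel of *awe* is /e/, which is a non-high vowel, so the plural suffix is -res, giving *aweres*.
The plural form *aweres*: final consonant = /s/, coronal → -gik → *aweresgik*.
The final sound of the genitive form *aweresgik* is /k/, which is a voiceless consonant, so the dative suffix is -nu, giving *aweresgiknu*.

aweresgiknu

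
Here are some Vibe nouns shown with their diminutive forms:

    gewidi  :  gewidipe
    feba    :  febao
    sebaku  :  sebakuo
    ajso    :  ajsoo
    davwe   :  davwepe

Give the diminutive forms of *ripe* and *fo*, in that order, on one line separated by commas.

Looking at the last vowel of each stem: -pe when the last vowel of the stem is a front vowel (*gewidi*, *davwe*); -o when the last vowel of the stem is a back vowel (*feba*, *sebaku*, *ajso*).
*ripe* — last vowel /e/ (a front vowel) → -pe → *ripepe*.
*fo* — last vowel /o/ (a back vowel) → -o → *foo*.

ripepe, foo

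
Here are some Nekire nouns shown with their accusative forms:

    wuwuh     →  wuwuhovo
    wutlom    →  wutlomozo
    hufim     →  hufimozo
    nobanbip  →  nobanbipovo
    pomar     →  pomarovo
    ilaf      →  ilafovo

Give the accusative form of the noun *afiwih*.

The pattern is nasality of the final consonant: -ozo when the stem ends in a nasal (*wutlom*, *hufim*); -ovo when the stem ends in a non-nasal consonant (*wuwuh*, *nobanbip*, *pomar*, *ilaf*).
Since the final consonant of *afiwih* is /h/ (non-nasal), it takes -ovo, giving *afiwihovo*.

afiwihovo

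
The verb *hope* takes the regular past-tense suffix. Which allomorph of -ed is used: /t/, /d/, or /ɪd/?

/t/

The stem *hope* ends in a voiceless consonant other than /t/.
The -ed suffix is realized as /ɪd/ after /t, d/; as /t/ after other voiceless consonants; and as /d/ after other voiced sounds.
So -ed on *hope* is pronounced /t/.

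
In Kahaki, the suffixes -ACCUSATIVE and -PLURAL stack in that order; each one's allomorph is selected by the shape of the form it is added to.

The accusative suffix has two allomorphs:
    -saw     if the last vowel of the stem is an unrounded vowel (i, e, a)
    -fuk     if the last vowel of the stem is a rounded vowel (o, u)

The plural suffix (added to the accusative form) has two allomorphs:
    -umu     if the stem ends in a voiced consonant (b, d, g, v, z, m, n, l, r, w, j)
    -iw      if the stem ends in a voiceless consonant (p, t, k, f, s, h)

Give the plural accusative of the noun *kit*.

The last vowel of *kit* is /i/, which is an unrounded vowel, so the accusative suffix is -saw, giving *kitsaw*.
The accusative form *kitsaw*: final consonant = /w/, voiced → -umu → *kitsawumu*.

kitsawumu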